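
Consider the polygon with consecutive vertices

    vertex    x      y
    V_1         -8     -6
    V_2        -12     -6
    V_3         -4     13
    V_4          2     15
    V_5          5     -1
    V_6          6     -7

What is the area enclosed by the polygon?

Apply the surveyor's formula: 2A = Σ (x_i·y_{i+1} − x_{i+1}·y_i), indices taken mod 6.
Σ = (-24) + (-180) + (-86) + (-77) + (-29) + (-92) = -488
Area = |Σ|/2 = 244.

244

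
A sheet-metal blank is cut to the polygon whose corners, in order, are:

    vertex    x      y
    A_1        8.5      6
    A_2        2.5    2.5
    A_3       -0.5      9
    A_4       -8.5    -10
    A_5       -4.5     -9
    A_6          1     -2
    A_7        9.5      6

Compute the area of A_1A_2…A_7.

Apply the shoelace (surveyor's) formula: 2A = Σ (x_i·y_{i+1} − x_{i+1}·y_i), indices taken mod 7.
A_1→A_2: (8.5)(2.5) − (2.5)(6) = 6.25
A_2→A_3: (2.5)(9) − (-0.5)(2.5) = 23.75
A_3→A_4: (-0.5)(-10) − (-8.5)(9) = 81.5
A_4→A_5: (-8.5)(-9) − (-4.5)(-10) = 31.5
A_5→A_6: (-4.5)(-2) − (1)(-9) = 18
A_6→A_7: (1)(6) − (9.5)(-2) = 25
A_7→A_1: (9.5)(6) − (8.5)(6) = 6
Σ = 192
Area = |Σ|/2 = 96.

96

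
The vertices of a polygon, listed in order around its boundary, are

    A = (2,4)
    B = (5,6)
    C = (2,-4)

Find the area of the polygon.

12

Cross-terms: -8, -32, 16  ⇒  Σ = -24
Area = |Σ|/2 = 12.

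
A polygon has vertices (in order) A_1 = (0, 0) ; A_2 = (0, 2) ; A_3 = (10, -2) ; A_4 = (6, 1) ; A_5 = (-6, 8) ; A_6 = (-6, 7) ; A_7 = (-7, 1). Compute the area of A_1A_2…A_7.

A_1→A_2: (0)(2) − (0)(0) = 0
A_2→A_3: (0)(-2) − (10)(2) = -20
A_3→A_4: (10)(1) − (6)(-2) = 22
A_4→A_5: (6)(8) − (-6)(1) = 54
A_5→A_6: (-6)(7) − (-6)(8) = 6
A_6→A_7: (-6)(1) − (-7)(7) = 43
A_7→A_1: (-7)(0) − (0)(1) = 0
Σ = 105
Area = |Σ|/2 = 52.5.

52.5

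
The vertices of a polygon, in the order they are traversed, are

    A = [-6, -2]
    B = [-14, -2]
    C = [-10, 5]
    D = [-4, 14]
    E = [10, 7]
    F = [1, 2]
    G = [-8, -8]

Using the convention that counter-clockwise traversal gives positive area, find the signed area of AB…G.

Apply Gauss's area formula: 2A = Σ (x_i·y_{i+1} − x_{i+1}·y_i), indices taken mod 7.
Σ = (-16) + (-90) + (-120) + (-168) + (13) + (8) + (-32) = -405
Signed area = Σ/2 = -202.5 (negative ⇒ clockwise traversal).

-202.5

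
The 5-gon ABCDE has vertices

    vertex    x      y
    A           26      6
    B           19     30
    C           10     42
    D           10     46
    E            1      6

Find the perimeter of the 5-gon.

110

|AB| = √((-7)² + (24)²) = √625 = 25
|BC| = √((-9)² + (12)²) = √225 = 15
|CD| = √((0)² + (4)²) = √16 = 4
|DE| = √((-9)² + (-40)²) = √1681 = 41
|EA| = √((25)² + (0)²) = √625 = 25
Perimeter = 25 + 15 + 4 + 41 + 25 = 110.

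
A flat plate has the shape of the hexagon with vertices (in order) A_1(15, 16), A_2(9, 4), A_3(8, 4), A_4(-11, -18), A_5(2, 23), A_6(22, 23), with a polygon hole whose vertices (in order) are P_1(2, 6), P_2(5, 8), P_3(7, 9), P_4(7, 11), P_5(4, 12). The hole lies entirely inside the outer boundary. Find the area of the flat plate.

410.5

Outer boundary:
Apply Gauss's area formula: 2A = Σ (x_i·y_{i+1} − x_{i+1}·y_i), indices taken mod 6.
A_1→A_2: (15)(4) − (9)(16) = -84
A_2→A_3: (9)(4) − (8)(4) = 4
A_3→A_4: (8)(-18) − (-11)(4) = -100
A_4→A_5: (-11)(23) − (2)(-18) = -217
A_5→A_6: (2)(23) − (22)(23) = -460
A_6→A_1: (22)(16) − (15)(23) = 7
Σ = -850
Area = |Σ|/2 = 425.
Hole:
Cross-terms: -14, -11, 14, 40, 0  ⇒  Σ = 29
Area = |Σ|/2 = 14.5.
Net area = 425 − 14.5 = 410.5.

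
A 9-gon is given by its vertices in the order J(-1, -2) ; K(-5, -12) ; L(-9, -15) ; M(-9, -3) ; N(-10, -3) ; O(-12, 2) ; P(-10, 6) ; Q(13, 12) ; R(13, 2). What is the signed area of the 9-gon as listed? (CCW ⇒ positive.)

-301

Σ = (2) + (-33) + (-108) + (-3) + (-56) + (-52) + (-198) + (-130) + (-24) = -602
Signed area = Σ/2 = -301 (negative ⇒ clockwise traversal).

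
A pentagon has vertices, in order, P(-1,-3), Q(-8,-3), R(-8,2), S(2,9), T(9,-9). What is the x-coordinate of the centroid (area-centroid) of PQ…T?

23/204

Apply the shoelace formula. First the cross-terms c_i = x_i·y_{i+1} − x_{i+1}·y_i:
  -21, -40, -76, -99, -36  ⇒  2A = -272, A = -136.
Then Σ (x_i + x_{i+1})·c_i = -92, so x̄ = -92 / (6·(-136)) = 23/204.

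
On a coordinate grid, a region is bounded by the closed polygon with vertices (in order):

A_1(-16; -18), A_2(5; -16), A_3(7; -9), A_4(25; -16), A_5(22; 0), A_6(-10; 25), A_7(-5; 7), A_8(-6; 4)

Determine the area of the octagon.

Apply the shoelace (surveyor's) formula: 2A = Σ (x_i·y_{i+1} − x_{i+1}·y_i), indices taken mod 8.
A_1→A_2: (-16)(-16) − (5)(-18) = 346
A_2→A_3: (5)(-9) − (7)(-16) = 67
A_3→A_4: (7)(-16) − (25)(-9) = 113
A_4→A_5: (25)(0) − (22)(-16) = 352
A_5→A_6: (22)(25) − (-10)(0) = 550
A_6→A_7: (-10)(7) − (-5)(25) = 55
A_7→A_8: (-5)(4) − (-6)(7) = 22
A_8→A_1: (-6)(-18) − (-16)(4) = 172
Σ = 1677
Area = |Σ|/2 = 838.5.

838.5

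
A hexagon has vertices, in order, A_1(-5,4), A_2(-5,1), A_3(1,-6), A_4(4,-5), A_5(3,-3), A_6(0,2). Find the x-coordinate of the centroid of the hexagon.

-91/123

Apply the shoelace (surveyor's) formula. First the cross-terms c_i = x_i·y_{i+1} − x_{i+1}·y_i:
  15, 29, 19, 3, 6, 10  ⇒  2A = 82, A = 41.
Then Σ (x_i + x_{i+1})·c_i = -182, so x̄ = -182 / (6·41) = -91/123.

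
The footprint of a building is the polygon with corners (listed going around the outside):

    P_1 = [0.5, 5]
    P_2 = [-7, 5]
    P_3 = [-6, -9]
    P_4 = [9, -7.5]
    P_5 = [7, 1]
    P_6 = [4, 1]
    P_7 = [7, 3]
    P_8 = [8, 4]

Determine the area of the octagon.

Apply the shoelace formula: 2A = Σ (x_i·y_{i+1} − x_{i+1}·y_i), indices taken mod 8.
Σ = (37.5) + (93) + (126) + (61.5) + (3) + (5) + (4) + (38) = 368
Area = |Σ|/2 = 184.

184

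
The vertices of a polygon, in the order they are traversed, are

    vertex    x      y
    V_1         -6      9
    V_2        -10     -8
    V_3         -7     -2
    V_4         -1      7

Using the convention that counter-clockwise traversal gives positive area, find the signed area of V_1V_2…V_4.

42

Apply the surveyor's formula: 2A = Σ (x_i·y_{i+1} − x_{i+1}·y_i), indices taken mod 4.
Cross-terms: 138, -36, -51, 33  ⇒  Σ = 84
Signed area = Σ/2 = 42 (positive ⇒ counter-clockwise traversal).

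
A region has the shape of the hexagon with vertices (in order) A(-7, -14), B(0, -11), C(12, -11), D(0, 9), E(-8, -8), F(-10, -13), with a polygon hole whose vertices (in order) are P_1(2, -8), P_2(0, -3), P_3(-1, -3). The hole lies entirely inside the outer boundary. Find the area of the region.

228.5

Outer boundary:
Apply the shoelace (surveyor's) formula: 2A = Σ (x_i·y_{i+1} − x_{i+1}·y_i), indices taken mod 6.
Σ = (77) + (132) + (108) + (72) + (24) + (49) = 462
Area = |Σ|/2 = 231.
Hole:
Apply Gauss's area formula: 2A = Σ (x_i·y_{i+1} − x_{i+1}·y_i), indices taken mod 3.
Cross-terms: -6, -3, 14  ⇒  Σ = 5
Area = |Σ|/2 = 2.5.
Net area = 231 − 2.5 = 228.5.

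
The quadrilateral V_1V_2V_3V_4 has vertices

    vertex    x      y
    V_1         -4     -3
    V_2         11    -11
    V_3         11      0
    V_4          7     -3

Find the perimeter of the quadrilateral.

|V_1V_2| = √((15)² + (-8)²) = √289 = 17
|V_2V_3| = √((0)² + (11)²) = √121 = 11
|V_3V_4| = √((-4)² + (-3)²) = √25 = 5
|V_4V_1| = √((-11)² + (0)²) = √121 = 11
Perimeter = 17 + 11 + 5 + 11 = 44.

44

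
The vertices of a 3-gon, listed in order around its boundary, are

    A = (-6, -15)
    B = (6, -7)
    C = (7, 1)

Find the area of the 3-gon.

Cross-terms: 132, 55, -99  ⇒  Σ = 88
Area = |Σ|/2 = 44.

44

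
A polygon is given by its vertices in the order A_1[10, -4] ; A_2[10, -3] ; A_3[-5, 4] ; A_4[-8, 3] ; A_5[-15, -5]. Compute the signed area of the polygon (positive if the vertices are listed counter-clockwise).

Apply the shoelace formula: 2A = Σ (x_i·y_{i+1} − x_{i+1}·y_i), indices taken mod 5.
Σ = (10) + (25) + (17) + (85) + (110) = 247
Signed area = Σ/2 = 123.5 (positive ⇒ counter-clockwise traversal).

123.5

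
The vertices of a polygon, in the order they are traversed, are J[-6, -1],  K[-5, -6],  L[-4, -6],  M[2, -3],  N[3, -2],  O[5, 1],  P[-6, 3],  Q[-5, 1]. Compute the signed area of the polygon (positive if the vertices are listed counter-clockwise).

Apply the surveyor's formula: 2A = Σ (x_i·y_{i+1} − x_{i+1}·y_i), indices taken mod 8.
J→K: (-6)(-6) − (-5)(-1) = 31
K→L: (-5)(-6) − (-4)(-6) = 6
L→M: (-4)(-3) − (2)(-6) = 24
M→N: (2)(-2) − (3)(-3) = 5
N→O: (3)(1) − (5)(-2) = 13
O→P: (5)(3) − (-6)(1) = 21
P→Q: (-6)(1) − (-5)(3) = 9
Q→J: (-5)(-1) − (-6)(1) = 11
Σ = 120
Signed area = Σ/2 = 60 (positive ⇒ counter-clockwise traversal).

60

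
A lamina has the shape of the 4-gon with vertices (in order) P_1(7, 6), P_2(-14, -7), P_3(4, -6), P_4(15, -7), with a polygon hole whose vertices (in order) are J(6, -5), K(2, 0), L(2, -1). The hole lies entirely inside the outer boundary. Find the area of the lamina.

172

Outer boundary:
Apply Gauss's area formula: 2A = Σ (x_i·y_{i+1} − x_{i+1}·y_i), indices taken mod 4.
Cross-terms: 35, 112, 62, 139  ⇒  Σ = 348
Area = |Σ|/2 = 174.
Hole:
Apply Gauss's area formula: 2A = Σ (x_i·y_{i+1} − x_{i+1}·y_i), indices taken mod 3.
Σ = (10) + (-2) + (-4) = 4
Area = |Σ|/2 = 2.
Net area = 174 − 2 = 172.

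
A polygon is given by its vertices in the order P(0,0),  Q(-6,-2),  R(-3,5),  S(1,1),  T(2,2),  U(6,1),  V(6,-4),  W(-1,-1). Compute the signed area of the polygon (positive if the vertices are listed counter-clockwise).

Apply Gauss's area formula: 2A = Σ (x_i·y_{i+1} − x_{i+1}·y_i), indices taken mod 8.
Cross-terms: 0, -36, -8, 0, -10, -30, -10, 0  ⇒  Σ = -94
Signed area = Σ/2 = -47 (negative ⇒ clockwise traversal).

-47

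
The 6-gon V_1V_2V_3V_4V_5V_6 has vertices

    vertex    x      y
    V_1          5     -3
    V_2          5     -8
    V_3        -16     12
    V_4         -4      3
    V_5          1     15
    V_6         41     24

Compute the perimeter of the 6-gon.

|V_1V_2| = √((0)² + (-5)²) = √25 = 5
|V_2V_3| = √((-21)² + (20)²) = √841 = 29
|V_3V_4| = √((12)² + (-9)²) = √225 = 15
|V_4V_5| = √((5)² + (12)²) = √169 = 13
|V_5V_6| = √((40)² + (9)²) = √1681 = 41
|V_6V_1| = √((-36)² + (-27)²) = √2025 = 45
Perimeter = 5 + 29 + 15 + 13 + 41 + 45 = 148.

148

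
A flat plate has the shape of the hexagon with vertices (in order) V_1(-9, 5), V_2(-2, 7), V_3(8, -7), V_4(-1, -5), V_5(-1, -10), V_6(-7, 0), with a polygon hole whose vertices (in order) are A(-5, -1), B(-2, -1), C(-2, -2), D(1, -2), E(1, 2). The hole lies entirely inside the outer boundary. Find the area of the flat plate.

Outer boundary:
Σ = (-53) + (-42) + (-47) + (5) + (-70) + (-35) = -242
Area = |Σ|/2 = 121.
Hole:
Σ = (3) + (2) + (6) + (4) + (9) = 24
Area = |Σ|/2 = 12.
Net area = 121 − 12 = 109.

109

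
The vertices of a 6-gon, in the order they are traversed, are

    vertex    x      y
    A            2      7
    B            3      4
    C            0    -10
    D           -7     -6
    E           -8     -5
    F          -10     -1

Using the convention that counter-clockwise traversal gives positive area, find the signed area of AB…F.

-118

Apply the shoelace (surveyor's) formula: 2A = Σ (x_i·y_{i+1} − x_{i+1}·y_i), indices taken mod 6.
Σ = (-13) + (-30) + (-70) + (-13) + (-42) + (-68) = -236
Signed area = Σ/2 = -118 (negative ⇒ clockwise traversal).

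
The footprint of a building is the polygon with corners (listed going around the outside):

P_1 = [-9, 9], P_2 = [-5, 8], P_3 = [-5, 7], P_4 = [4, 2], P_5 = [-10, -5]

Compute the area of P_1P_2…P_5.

97.5

Apply the shoelace formula: 2A = Σ (x_i·y_{i+1} − x_{i+1}·y_i), indices taken mod 5.
P_1→P_2: (-9)(8) − (-5)(9) = -27
P_2→P_3: (-5)(7) − (-5)(8) = 5
P_3→P_4: (-5)(2) − (4)(7) = -38
P_4→P_5: (4)(-5) − (-10)(2) = 0
P_5→P_1: (-10)(9) − (-9)(-5) = -135
Σ = -195
Area = |Σ|/2 = 97.5.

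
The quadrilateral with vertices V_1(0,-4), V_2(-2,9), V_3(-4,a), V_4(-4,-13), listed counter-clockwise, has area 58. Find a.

10

Write out the shoelace sum; only the two edges meeting at V_3 involve a:
2·Area = [((-2)·a − (-4)·9) + ((-4)·(-13) − (-4)·a)] + 8
       = 2·a + 96 = 116
⇒ a = 10.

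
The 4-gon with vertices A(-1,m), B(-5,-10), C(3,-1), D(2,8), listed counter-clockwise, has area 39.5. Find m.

The doubled signed area Σ (x_i y_{i+1} − x_{i+1} y_i) is linear in m.
With m=0 it equals 79; the coefficient of m is 7 (from the two edges through A).
So 7·m + 79 = 2·39.5 = 79 ⇒ m = 0.

0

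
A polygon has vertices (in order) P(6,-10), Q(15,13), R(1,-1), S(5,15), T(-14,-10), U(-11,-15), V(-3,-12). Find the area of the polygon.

334.5

Σ = (228) + (-28) + (20) + (160) + (100) + (87) + (102) = 669
Area = |Σ|/2 = 334.5.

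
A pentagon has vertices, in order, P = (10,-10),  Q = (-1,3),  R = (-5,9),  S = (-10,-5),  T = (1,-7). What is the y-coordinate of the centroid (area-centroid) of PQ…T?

-382/207

Apply the shoelace formula. First the cross-terms c_i = x_i·y_{i+1} − x_{i+1}·y_i:
  20, 6, 115, 75, 60  ⇒  2A = 276, A = 138.
Then Σ (y_i + y_{i+1})·c_i = -1528, so ȳ = -1528 / (6·138) = -382/207.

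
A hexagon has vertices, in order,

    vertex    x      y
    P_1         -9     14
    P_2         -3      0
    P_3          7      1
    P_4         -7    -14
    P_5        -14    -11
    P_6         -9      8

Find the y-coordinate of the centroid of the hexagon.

-349/109

Apply the shoelace formula. First the cross-terms c_i = x_i·y_{i+1} − x_{i+1}·y_i:
  42, -3, -91, -119, -211, -54  ⇒  2A = -436, A = -218.
Then Σ (y_i + y_{i+1})·c_i = 4188, so ȳ = 4188 / (6·(-218)) = -349/109.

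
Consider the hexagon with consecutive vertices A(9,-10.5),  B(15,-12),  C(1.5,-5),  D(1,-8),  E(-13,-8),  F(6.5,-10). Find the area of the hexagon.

38.625

Σ = (49.5) + (-57) + (-7) + (-112) + (182) + (21.75) = 77.25
Area = |Σ|/2 = 38.625.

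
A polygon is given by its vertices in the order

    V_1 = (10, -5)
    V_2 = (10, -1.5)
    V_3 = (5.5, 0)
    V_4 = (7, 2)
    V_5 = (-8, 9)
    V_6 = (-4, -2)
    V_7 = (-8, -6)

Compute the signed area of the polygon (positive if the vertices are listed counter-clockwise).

Apply the shoelace formula: 2A = Σ (x_i·y_{i+1} − x_{i+1}·y_i), indices taken mod 7.
Σ = (35) + (8.25) + (11) + (79) + (52) + (8) + (100) = 293.25
Signed area = Σ/2 = 146.625 (positive ⇒ counter-clockwise traversal).

146.625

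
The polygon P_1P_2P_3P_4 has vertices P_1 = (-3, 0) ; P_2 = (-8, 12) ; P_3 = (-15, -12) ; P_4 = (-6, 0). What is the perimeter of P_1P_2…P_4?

56

|P_1P_2| = √((-5)² + (12)²) = √169 = 13
|P_2P_3| = √((-7)² + (-24)²) = √625 = 25
|P_3P_4| = √((9)² + (12)²) = √225 = 15
|P_4P_1| = √((3)² + (0)²) = √9 = 3
Perimeter = 13 + 25 + 15 + 3 = 56.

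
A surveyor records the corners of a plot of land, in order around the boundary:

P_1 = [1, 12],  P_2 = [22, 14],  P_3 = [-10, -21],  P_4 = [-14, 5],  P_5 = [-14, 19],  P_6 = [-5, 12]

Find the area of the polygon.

628.5

P_1→P_2: (1)(14) − (22)(12) = -250
P_2→P_3: (22)(-21) − (-10)(14) = -322
P_3→P_4: (-10)(5) − (-14)(-21) = -344
P_4→P_5: (-14)(19) − (-14)(5) = -196
P_5→P_6: (-14)(12) − (-5)(19) = -73
P_6→P_1: (-5)(12) − (1)(12) = -72
Σ = -1257
Area = |Σ|/2 = 628.5.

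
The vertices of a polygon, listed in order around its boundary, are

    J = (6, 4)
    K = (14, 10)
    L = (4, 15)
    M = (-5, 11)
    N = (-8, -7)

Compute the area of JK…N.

213

Σ = (4) + (170) + (119) + (123) + (10) = 426
Area = |Σ|/2 = 213.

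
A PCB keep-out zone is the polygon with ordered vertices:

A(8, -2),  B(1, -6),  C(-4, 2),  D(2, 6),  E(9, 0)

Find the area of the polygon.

84

Apply the surveyor's formula: 2A = Σ (x_i·y_{i+1} − x_{i+1}·y_i), indices taken mod 5.
Σ = (-46) + (-22) + (-28) + (-54) + (-18) = -168
Area = |Σ|/2 = 84.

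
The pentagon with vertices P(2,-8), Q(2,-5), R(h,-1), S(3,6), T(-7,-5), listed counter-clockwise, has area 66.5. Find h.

The doubled signed area Σ (x_i y_{i+1} − x_{i+1} y_i) is linear in h.
With h=0 it equals 100; the coefficient of h is 11 (from the two edges through R).
So 11·h + 100 = 2·66.5 = 133 ⇒ h = 3.

3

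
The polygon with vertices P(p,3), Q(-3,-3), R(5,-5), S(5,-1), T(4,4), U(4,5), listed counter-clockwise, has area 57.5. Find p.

Write out the shoelace sum; only the two edges meeting at P involve p:
2·Area = [(4·3 − p·5) + (p·(-3) − (-3)·3)] + 78
       = -8·p + 99 = 115
⇒ p = -2.

-2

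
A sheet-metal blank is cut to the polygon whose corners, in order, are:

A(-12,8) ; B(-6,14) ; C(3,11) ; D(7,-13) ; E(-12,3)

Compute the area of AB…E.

Apply the surveyor's formula: 2A = Σ (x_i·y_{i+1} − x_{i+1}·y_i), indices taken mod 5.
Σ = (-120) + (-108) + (-116) + (-135) + (-60) = -539
Area = |Σ|/2 = 269.5.

269.5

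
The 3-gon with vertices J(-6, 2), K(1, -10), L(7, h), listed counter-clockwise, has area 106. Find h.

10

The doubled signed area Σ (x_i y_{i+1} − x_{i+1} y_i) is linear in h.
With h=0 it equals 142; the coefficient of h is 7 (from the two edges through L).
So 7·h + 142 = 2·106 = 212 ⇒ h = 10.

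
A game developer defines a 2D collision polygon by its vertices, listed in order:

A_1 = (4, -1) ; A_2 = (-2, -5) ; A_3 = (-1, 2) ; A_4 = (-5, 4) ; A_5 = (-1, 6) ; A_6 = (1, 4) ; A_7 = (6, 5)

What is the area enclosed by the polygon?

53

Apply Gauss's area formula: 2A = Σ (x_i·y_{i+1} − x_{i+1}·y_i), indices taken mod 7.
Σ = (-22) + (-9) + (6) + (-26) + (-10) + (-19) + (-26) = -106
Area = |Σ|/2 = 53.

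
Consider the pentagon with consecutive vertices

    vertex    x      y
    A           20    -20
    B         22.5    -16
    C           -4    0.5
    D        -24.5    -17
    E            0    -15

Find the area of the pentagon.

412.5

Apply the shoelace (surveyor's) formula: 2A = Σ (x_i·y_{i+1} − x_{i+1}·y_i), indices taken mod 5.
A→B: (20)(-16) − (22.5)(-20) = 130
B→C: (22.5)(0.5) − (-4)(-16) = -52.75
C→D: (-4)(-17) − (-24.5)(0.5) = 80.25
D→E: (-24.5)(-15) − (0)(-17) = 367.5
E→A: (0)(-20) − (20)(-15) = 300
Σ = 825
Area = |Σ|/2 = 412.5.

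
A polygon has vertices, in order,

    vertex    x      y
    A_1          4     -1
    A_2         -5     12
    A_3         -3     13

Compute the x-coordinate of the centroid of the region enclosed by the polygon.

Apply the surveyor's formula. First the cross-terms c_i = x_i·y_{i+1} − x_{i+1}·y_i:
  43, -29, -49  ⇒  2A = -35, A = -17.5.
Then Σ (x_i + x_{i+1})·c_i = 140, so x̄ = 140 / (6·(-17.5)) = -4/3.

-4/3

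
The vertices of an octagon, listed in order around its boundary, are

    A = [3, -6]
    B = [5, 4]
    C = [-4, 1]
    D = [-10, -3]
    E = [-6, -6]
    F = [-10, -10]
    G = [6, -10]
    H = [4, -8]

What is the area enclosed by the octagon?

Apply the shoelace (surveyor's) formula: 2A = Σ (x_i·y_{i+1} − x_{i+1}·y_i), indices taken mod 8.
Σ = (42) + (21) + (22) + (42) + (0) + (160) + (-8) + (0) = 279
Area = |Σ|/2 = 139.5.

139.5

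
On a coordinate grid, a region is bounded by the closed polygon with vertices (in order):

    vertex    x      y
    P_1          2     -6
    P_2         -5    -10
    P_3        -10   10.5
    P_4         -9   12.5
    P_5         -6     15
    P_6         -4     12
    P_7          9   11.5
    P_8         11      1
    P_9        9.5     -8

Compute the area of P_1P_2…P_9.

Apply Gauss's area formula: 2A = Σ (x_i·y_{i+1} − x_{i+1}·y_i), indices taken mod 9.
Σ = (-50) + (-152.5) + (-30.5) + (-60) + (-12) + (-154) + (-117.5) + (-97.5) + (-41) = -715
Area = |Σ|/2 = 357.5.

357.5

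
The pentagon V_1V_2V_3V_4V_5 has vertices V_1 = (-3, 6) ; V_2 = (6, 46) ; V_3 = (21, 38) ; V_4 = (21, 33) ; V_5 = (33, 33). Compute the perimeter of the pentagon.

|V_1V_2| = √((9)² + (40)²) = √1681 = 41
|V_2V_3| = √((15)² + (-8)²) = √289 = 17
|V_3V_4| = √((0)² + (-5)²) = √25 = 5
|V_4V_5| = √((12)² + (0)²) = √144 = 12
|V_5V_1| = √((-36)² + (-27)²) = √2025 = 45
Perimeter = 41 + 17 + 5 + 12 + 45 = 120.

120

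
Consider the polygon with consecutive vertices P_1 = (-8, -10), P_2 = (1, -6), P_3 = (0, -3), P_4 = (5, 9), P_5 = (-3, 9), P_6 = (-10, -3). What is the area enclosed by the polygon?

158.5

Σ = (58) + (-3) + (15) + (72) + (99) + (76) = 317
Area = |Σ|/2 = 158.5.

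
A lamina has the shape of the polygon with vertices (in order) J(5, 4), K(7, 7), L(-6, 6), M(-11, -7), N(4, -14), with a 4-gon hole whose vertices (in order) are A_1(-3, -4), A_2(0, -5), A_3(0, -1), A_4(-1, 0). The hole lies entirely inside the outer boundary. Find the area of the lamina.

224.5

Outer boundary:
Apply Gauss's area formula: 2A = Σ (x_i·y_{i+1} − x_{i+1}·y_i), indices taken mod 5.
J→K: (5)(7) − (7)(4) = 7
K→L: (7)(6) − (-6)(7) = 84
L→M: (-6)(-7) − (-11)(6) = 108
M→N: (-11)(-14) − (4)(-7) = 182
N→J: (4)(4) − (5)(-14) = 86
Σ = 467
Area = |Σ|/2 = 233.5.
Hole:
A_1→A_2: (-3)(-5) − (0)(-4) = 15
A_2→A_3: (0)(-1) − (0)(-5) = 0
A_3→A_4: (0)(0) − (-1)(-1) = -1
A_4→A_1: (-1)(-4) − (-3)(0) = 4
Σ = 18
Area = |Σ|/2 = 9.
Net area = 233.5 − 9 = 224.5.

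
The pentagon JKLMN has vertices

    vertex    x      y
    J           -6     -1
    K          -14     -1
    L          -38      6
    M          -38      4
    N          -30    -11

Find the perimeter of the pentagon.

|JK| = √((-8)² + (0)²) = √64 = 8
|KL| = √((-24)² + (7)²) = √625 = 25
|LM| = √((0)² + (-2)²) = √4 = 2
|MN| = √((8)² + (-15)²) = √289 = 17
|NJ| = √((24)² + (10)²) = √676 = 26
Perimeter = 8 + 25 + 2 + 17 + 26 = 78.

78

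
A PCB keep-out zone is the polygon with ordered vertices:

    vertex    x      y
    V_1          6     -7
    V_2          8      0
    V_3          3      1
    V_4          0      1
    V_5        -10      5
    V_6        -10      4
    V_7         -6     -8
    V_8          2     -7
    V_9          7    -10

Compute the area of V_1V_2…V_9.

Apply Gauss's area formula: 2A = Σ (x_i·y_{i+1} − x_{i+1}·y_i), indices taken mod 9.
V_1→V_2: (6)(0) − (8)(-7) = 56
V_2→V_3: (8)(1) − (3)(0) = 8
V_3→V_4: (3)(1) − (0)(1) = 3
V_4→V_5: (0)(5) − (-10)(1) = 10
V_5→V_6: (-10)(4) − (-10)(5) = 10
V_6→V_7: (-10)(-8) − (-6)(4) = 104
V_7→V_8: (-6)(-7) − (2)(-8) = 58
V_8→V_9: (2)(-10) − (7)(-7) = 29
V_9→V_1: (7)(-7) − (6)(-10) = 11
Σ = 289
Area = |Σ|/2 = 144.5.

144.5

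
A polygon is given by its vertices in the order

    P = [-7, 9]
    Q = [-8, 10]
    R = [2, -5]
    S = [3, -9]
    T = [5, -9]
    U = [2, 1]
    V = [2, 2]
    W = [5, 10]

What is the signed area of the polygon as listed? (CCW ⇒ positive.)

93.5

Cross-terms: 2, 20, -3, 18, 23, 2, 10, 115  ⇒  Σ = 187
Signed area = Σ/2 = 93.5 (positive ⇒ counter-clockwise traversal).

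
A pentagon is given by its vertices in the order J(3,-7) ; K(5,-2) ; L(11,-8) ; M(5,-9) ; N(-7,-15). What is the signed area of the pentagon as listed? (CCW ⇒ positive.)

-46

Apply the shoelace formula: 2A = Σ (x_i·y_{i+1} − x_{i+1}·y_i), indices taken mod 5.
J→K: (3)(-2) − (5)(-7) = 29
K→L: (5)(-8) − (11)(-2) = -18
L→M: (11)(-9) − (5)(-8) = -59
M→N: (5)(-15) − (-7)(-9) = -138
N→J: (-7)(-7) − (3)(-15) = 94
Σ = -92
Signed area = Σ/2 = -46 (negative ⇒ clockwise traversal).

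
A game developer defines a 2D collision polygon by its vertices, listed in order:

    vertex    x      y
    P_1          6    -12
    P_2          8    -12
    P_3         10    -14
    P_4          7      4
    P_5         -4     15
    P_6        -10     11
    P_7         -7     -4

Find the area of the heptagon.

Σ = (24) + (8) + (138) + (121) + (106) + (117) + (108) = 622
Area = |Σ|/2 = 311.

311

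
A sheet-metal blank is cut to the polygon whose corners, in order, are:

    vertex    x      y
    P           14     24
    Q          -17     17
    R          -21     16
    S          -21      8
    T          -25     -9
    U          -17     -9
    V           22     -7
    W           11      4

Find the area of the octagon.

1025

Cross-terms: 646, 85, 168, 389, 72, 317, 165, 208  ⇒  Σ = 2050
Area = |Σ|/2 = 1025.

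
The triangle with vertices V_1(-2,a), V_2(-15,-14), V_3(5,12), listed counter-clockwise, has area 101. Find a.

Write out the shoelace sum; only the two edges meeting at V_1 involve a:
2·Area = [(5·a − (-2)·12) + ((-2)·(-14) − (-15)·a)] + -110
       = 20·a + -58 = 202
⇒ a = 13.

13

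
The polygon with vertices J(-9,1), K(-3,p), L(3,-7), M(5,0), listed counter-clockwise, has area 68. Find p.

Write out the shoelace sum; only the two edges meeting at K involve p:
2·Area = [((-9)·p − (-3)·1) + ((-3)·(-7) − 3·p)] + 40
       = -12·p + 64 = 136
⇒ p = -6.

-6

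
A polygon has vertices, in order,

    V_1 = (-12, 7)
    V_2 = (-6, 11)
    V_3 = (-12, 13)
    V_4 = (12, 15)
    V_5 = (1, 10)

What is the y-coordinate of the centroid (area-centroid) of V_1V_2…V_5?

Apply the shoelace formula. First the cross-terms c_i = x_i·y_{i+1} − x_{i+1}·y_i:
  -90, 54, -336, 105, 127  ⇒  2A = -140, A = -70.
Then Σ (y_i + y_{i+1})·c_i = -4948, so ȳ = -4948 / (6·(-70)) = 1237/105.

1237/105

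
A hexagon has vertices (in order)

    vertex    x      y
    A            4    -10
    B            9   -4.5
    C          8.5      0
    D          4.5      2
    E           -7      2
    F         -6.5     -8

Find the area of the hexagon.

Σ = (72) + (38.25) + (17) + (23) + (69) + (97) = 316.25
Area = |Σ|/2 = 158.125.

158.125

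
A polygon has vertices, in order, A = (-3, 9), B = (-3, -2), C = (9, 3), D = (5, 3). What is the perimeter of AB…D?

|AB| = √((0)² + (-11)²) = √121 = 11
|BC| = √((12)² + (5)²) = √169 = 13
|CD| = √((-4)² + (0)²) = √16 = 4
|DA| = √((-8)² + (6)²) = √100 = 10
Perimeter = 11 + 13 + 4 + 10 = 38.

38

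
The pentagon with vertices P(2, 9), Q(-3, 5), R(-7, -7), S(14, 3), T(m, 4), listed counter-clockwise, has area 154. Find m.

15

Write out the shoelace sum; only the two edges meeting at T involve m:
2·Area = [(14·4 − m·3) + (m·9 − 2·4)] + 170
       = 6·m + 218 = 308
⇒ m = 15.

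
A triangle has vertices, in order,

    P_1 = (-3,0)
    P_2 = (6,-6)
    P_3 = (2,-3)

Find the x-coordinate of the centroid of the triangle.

5/3

Apply the shoelace (surveyor's) formula. First the cross-terms c_i = x_i·y_{i+1} − x_{i+1}·y_i:
  18, -6, -9  ⇒  2A = 3, A = 1.5.
Then Σ (x_i + x_{i+1})·c_i = 15, so x̄ = 15 / (6·1.5) = 5/3.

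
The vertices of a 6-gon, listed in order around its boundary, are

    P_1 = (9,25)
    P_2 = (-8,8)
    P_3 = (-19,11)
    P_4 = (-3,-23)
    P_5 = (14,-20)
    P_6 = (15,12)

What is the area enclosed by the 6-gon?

Apply the shoelace (surveyor's) formula: 2A = Σ (x_i·y_{i+1} − x_{i+1}·y_i), indices taken mod 6.
Σ = (272) + (64) + (470) + (382) + (468) + (267) = 1923
Area = |Σ|/2 = 961.5.

961.5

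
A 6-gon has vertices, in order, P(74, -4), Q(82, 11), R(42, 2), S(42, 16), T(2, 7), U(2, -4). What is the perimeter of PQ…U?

|PQ| = √((8)² + (15)²) = √289 = 17
|QR| = √((-40)² + (-9)²) = √1681 = 41
|RS| = √((0)² + (14)²) = √196 = 14
|ST| = √((-40)² + (-9)²) = √1681 = 41
|TU| = √((0)² + (-11)²) = √121 = 11
|UP| = √((72)² + (0)²) = √5184 = 72
Perimeter = 17 + 41 + 14 + 41 + 11 + 72 = 196.

196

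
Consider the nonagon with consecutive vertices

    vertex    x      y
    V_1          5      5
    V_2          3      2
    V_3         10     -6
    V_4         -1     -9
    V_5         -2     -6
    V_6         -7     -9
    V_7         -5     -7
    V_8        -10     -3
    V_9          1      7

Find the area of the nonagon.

161.5

Apply the shoelace (surveyor's) formula: 2A = Σ (x_i·y_{i+1} − x_{i+1}·y_i), indices taken mod 9.
Cross-terms: -5, -38, -96, -12, -24, 4, -55, -67, -30  ⇒  Σ = -323
Area = |Σ|/2 = 161.5.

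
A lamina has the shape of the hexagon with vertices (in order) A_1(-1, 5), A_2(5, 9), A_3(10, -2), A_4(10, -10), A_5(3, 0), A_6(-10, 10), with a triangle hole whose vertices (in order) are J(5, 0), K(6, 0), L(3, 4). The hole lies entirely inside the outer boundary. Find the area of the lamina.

Outer boundary:
Apply the shoelace (surveyor's) formula: 2A = Σ (x_i·y_{i+1} − x_{i+1}·y_i), indices taken mod 6.
A_1→A_2: (-1)(9) − (5)(5) = -34
A_2→A_3: (5)(-2) − (10)(9) = -100
A_3→A_4: (10)(-10) − (10)(-2) = -80
A_4→A_5: (10)(0) − (3)(-10) = 30
A_5→A_6: (3)(10) − (-10)(0) = 30
A_6→A_1: (-10)(5) − (-1)(10) = -40
Σ = -194
Area = |Σ|/2 = 97.
Hole:
Σ = (0) + (24) + (-20) = 4
Area = |Σ|/2 = 2.
Net area = 97 − 2 = 95.

95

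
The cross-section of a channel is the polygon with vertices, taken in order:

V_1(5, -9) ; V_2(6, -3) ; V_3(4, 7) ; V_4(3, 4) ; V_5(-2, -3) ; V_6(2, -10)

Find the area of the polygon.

72.5

V_1→V_2: (5)(-3) − (6)(-9) = 39
V_2→V_3: (6)(7) − (4)(-3) = 54
V_3→V_4: (4)(4) − (3)(7) = -5
V_4→V_5: (3)(-3) − (-2)(4) = -1
V_5→V_6: (-2)(-10) − (2)(-3) = 26
V_6→V_1: (2)(-9) − (5)(-10) = 32
Σ = 145
Area = |Σ|/2 = 72.5.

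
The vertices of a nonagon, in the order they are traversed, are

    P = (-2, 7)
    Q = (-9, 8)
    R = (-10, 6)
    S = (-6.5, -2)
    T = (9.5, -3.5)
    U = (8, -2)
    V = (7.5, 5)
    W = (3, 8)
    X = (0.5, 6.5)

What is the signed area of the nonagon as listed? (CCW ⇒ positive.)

157.375

Σ = (47) + (26) + (59) + (41.75) + (9) + (55) + (45) + (15.5) + (16.5) = 314.75
Signed area = Σ/2 = 157.375 (positive ⇒ counter-clockwise traversal).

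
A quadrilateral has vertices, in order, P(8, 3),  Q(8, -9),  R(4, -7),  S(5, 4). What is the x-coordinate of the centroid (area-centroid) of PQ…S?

769/123

Apply Gauss's area formula. First the cross-terms c_i = x_i·y_{i+1} − x_{i+1}·y_i:
  -96, -20, 51, -17  ⇒  2A = -82, A = -41.
Then Σ (x_i + x_{i+1})·c_i = -1538, so x̄ = -1538 / (6·(-41)) = 769/123.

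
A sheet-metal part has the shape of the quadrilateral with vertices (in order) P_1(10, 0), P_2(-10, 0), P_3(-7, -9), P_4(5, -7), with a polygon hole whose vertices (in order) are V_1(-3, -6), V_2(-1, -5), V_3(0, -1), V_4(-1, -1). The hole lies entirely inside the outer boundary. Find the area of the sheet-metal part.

Outer boundary:
Apply the surveyor's formula: 2A = Σ (x_i·y_{i+1} − x_{i+1}·y_i), indices taken mod 4.
P_1→P_2: (10)(0) − (-10)(0) = 0
P_2→P_3: (-10)(-9) − (-7)(0) = 90
P_3→P_4: (-7)(-7) − (5)(-9) = 94
P_4→P_1: (5)(0) − (10)(-7) = 70
Σ = 254
Area = |Σ|/2 = 127.
Hole:
Σ = (9) + (1) + (-1) + (3) = 12
Area = |Σ|/2 = 6.
Net area = 127 − 6 = 121.

121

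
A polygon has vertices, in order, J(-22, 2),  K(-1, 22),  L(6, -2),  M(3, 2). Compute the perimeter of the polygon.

84

|JK| = √((21)² + (20)²) = √841 = 29
|KL| = √((7)² + (-24)²) = √625 = 25
|LM| = √((-3)² + (4)²) = √25 = 5
|MJ| = √((-25)² + (0)²) = √625 = 25
Perimeter = 29 + 25 + 5 + 25 = 84.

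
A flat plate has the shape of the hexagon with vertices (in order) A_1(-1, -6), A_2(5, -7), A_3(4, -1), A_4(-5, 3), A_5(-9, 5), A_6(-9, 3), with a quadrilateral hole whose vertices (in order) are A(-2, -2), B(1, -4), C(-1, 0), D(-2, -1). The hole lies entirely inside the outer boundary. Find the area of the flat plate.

Outer boundary:
Apply the shoelace formula: 2A = Σ (x_i·y_{i+1} − x_{i+1}·y_i), indices taken mod 6.
Σ = (37) + (23) + (7) + (2) + (18) + (57) = 144
Area = |Σ|/2 = 72.
Hole:
Σ = (10) + (-4) + (1) + (2) = 9
Area = |Σ|/2 = 4.5.
Net area = 72 − 4.5 = 67.5.

67.5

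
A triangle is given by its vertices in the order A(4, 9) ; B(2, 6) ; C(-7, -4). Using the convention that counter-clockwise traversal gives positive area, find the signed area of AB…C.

Σ = (6) + (34) + (-47) = -7
Signed area = Σ/2 = -3.5 (negative ⇒ clockwise traversal).

-3.5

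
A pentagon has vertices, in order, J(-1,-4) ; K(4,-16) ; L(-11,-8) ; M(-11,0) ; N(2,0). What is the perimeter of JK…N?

56

|JK| = √((5)² + (-12)²) = √169 = 13
|KL| = √((-15)² + (8)²) = √289 = 17
|LM| = √((0)² + (8)²) = √64 = 8
|MN| = √((13)² + (0)²) = √169 = 13
|NJ| = √((-3)² + (-4)²) = √25 = 5
Perimeter = 13 + 17 + 8 + 13 + 5 = 56.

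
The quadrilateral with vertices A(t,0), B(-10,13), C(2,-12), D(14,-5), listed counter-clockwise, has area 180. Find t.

6

The doubled signed area Σ (x_i y_{i+1} − x_{i+1} y_i) is linear in t.
With t=0 it equals 252; the coefficient of t is 18 (from the two edges through A).
So 18·t + 252 = 2·180 = 360 ⇒ t = 6.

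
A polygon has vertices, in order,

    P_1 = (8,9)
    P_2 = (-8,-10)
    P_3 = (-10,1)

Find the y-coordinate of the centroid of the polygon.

0

Apply the shoelace (surveyor's) formula. First the cross-terms c_i = x_i·y_{i+1} − x_{i+1}·y_i:
  -8, -108, -98  ⇒  2A = -214, A = -107.
Then Σ (y_i + y_{i+1})·c_i = 0, so ȳ = 0 / (6·(-107)) = 0.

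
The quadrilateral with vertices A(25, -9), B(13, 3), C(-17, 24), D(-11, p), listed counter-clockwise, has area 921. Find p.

Write out the shoelace sum; only the two edges meeting at D involve p:
2·Area = [((-17)·p − (-11)·24) + ((-11)·(-9) − 25·p)] + 555
       = -42·p + 918 = 1842
⇒ p = -22.

-22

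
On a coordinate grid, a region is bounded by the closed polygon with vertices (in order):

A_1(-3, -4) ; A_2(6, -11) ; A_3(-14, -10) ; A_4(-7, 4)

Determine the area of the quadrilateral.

Apply the shoelace (surveyor's) formula: 2A = Σ (x_i·y_{i+1} − x_{i+1}·y_i), indices taken mod 4.
Cross-terms: 57, -214, -126, 40  ⇒  Σ = -243
Area = |Σ|/2 = 121.5.

121.5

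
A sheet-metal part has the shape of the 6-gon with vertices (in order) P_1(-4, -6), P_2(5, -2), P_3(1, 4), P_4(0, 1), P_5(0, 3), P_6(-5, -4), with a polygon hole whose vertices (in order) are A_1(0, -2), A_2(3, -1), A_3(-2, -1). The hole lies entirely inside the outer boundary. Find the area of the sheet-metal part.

Outer boundary:
Cross-terms: 38, 22, 1, 0, 15, 14  ⇒  Σ = 90
Area = |Σ|/2 = 45.
Hole:
Σ = (6) + (-5) + (4) = 5
Area = |Σ|/2 = 2.5.
Net area = 45 − 2.5 = 42.5.

42.5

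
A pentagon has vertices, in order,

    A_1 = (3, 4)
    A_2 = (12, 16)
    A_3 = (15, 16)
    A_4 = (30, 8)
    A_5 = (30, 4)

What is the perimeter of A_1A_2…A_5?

66

|A_1A_2| = √((9)² + (12)²) = √225 = 15
|A_2A_3| = √((3)² + (0)²) = √9 = 3
|A_3A_4| = √((15)² + (-8)²) = √289 = 17
|A_4A_5| = √((0)² + (-4)²) = √16 = 4
|A_5A_1| = √((-27)² + (0)²) = √729 = 27
Perimeter = 15 + 3 + 17 + 4 + 27 = 66.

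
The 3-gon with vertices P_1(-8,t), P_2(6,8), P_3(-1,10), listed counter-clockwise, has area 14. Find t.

Write out the shoelace sum; only the two edges meeting at P_1 involve t:
2·Area = [((-1)·t − (-8)·10) + ((-8)·8 − 6·t)] + 68
       = -7·t + 84 = 28
⇒ t = 8.

8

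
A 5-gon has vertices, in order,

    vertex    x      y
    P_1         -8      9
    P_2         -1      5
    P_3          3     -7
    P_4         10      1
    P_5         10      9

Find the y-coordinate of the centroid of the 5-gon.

715/207

Apply the shoelace formula. First the cross-terms c_i = x_i·y_{i+1} − x_{i+1}·y_i:
  -31, -8, 73, 80, 162  ⇒  2A = 276, A = 138.
Then Σ (y_i + y_{i+1})·c_i = 2860, so ȳ = 2860 / (6·138) = 715/207.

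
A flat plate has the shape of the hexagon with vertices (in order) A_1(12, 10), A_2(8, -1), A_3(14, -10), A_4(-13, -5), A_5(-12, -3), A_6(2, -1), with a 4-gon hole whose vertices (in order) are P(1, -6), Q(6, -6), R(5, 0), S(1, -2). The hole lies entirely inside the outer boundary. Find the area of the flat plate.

141.5

Outer boundary:
Apply Gauss's area formula: 2A = Σ (x_i·y_{i+1} − x_{i+1}·y_i), indices taken mod 6.
A_1→A_2: (12)(-1) − (8)(10) = -92
A_2→A_3: (8)(-10) − (14)(-1) = -66
A_3→A_4: (14)(-5) − (-13)(-10) = -200
A_4→A_5: (-13)(-3) − (-12)(-5) = -21
A_5→A_6: (-12)(-1) − (2)(-3) = 18
A_6→A_1: (2)(10) − (12)(-1) = 32
Σ = -329
Area = |Σ|/2 = 164.5.
Hole:
Apply Gauss's area formula: 2A = Σ (x_i·y_{i+1} − x_{i+1}·y_i), indices taken mod 4.
Σ = (30) + (30) + (-10) + (-4) = 46
Area = |Σ|/2 = 23.
Net area = 164.5 − 23 = 141.5.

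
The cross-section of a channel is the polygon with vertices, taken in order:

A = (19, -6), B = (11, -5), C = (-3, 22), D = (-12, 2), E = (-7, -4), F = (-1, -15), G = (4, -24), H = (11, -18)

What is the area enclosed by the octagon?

Apply Gauss's area formula: 2A = Σ (x_i·y_{i+1} − x_{i+1}·y_i), indices taken mod 8.
Σ = (-29) + (227) + (258) + (62) + (101) + (84) + (192) + (276) = 1171
Area = |Σ|/2 = 585.5.

585.5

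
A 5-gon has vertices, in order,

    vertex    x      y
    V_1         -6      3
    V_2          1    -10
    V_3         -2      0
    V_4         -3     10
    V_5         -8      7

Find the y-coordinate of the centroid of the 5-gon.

392/141

Apply the shoelace (surveyor's) formula. First the cross-terms c_i = x_i·y_{i+1} − x_{i+1}·y_i:
  57, -20, -20, 59, 18  ⇒  2A = 94, A = 47.
Then Σ (y_i + y_{i+1})·c_i = 784, so ȳ = 784 / (6·47) = 392/141.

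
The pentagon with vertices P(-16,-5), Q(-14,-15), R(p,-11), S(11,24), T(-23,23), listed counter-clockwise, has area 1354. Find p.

The doubled signed area Σ (x_i y_{i+1} − x_{i+1} y_i) is linear in p.
With p=0 it equals 1733; the coefficient of p is 39 (from the two edges through R).
So 39·p + 1733 = 2·1354 = 2708 ⇒ p = 25.

25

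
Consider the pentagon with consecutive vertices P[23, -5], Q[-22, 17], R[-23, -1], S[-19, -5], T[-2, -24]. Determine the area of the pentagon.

Apply the shoelace formula: 2A = Σ (x_i·y_{i+1} − x_{i+1}·y_i), indices taken mod 5.
Σ = (281) + (413) + (96) + (446) + (562) = 1798
Area = |Σ|/2 = 899.

899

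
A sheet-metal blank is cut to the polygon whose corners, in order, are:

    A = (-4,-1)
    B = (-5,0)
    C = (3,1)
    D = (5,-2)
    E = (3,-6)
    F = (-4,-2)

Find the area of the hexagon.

Cross-terms: -5, -5, -11, -24, -30, -4  ⇒  Σ = -79
Area = |Σ|/2 = 39.5.

39.5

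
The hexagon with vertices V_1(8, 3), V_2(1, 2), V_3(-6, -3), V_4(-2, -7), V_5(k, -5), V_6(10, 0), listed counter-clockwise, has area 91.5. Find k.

5

Write out the shoelace sum; only the two edges meeting at V_5 involve k:
2·Area = [((-2)·(-5) − k·(-7)) + (k·0 − 10·(-5))] + 88
       = 7·k + 148 = 183
⇒ k = 5.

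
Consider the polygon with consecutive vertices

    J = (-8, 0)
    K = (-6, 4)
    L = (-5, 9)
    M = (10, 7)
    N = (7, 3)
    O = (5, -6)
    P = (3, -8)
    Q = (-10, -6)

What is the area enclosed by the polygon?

217.5

Apply the surveyor's formula: 2A = Σ (x_i·y_{i+1} − x_{i+1}·y_i), indices taken mod 8.
Σ = (-32) + (-34) + (-125) + (-19) + (-57) + (-22) + (-98) + (-48) = -435
Area = |Σ|/2 = 217.5.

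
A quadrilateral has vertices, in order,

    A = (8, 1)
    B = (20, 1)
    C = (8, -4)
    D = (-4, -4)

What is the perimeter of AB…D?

50

|AB| = √((12)² + (0)²) = √144 = 12
|BC| = √((-12)² + (-5)²) = √169 = 13
|CD| = √((-12)² + (0)²) = √144 = 12
|DA| = √((12)² + (5)²) = √169 = 13
Perimeter = 12 + 13 + 12 + 13 = 50.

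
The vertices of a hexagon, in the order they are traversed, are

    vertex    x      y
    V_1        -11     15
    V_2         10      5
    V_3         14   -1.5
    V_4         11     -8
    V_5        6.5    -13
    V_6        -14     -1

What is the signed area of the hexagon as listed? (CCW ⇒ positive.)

-443

Apply the shoelace (surveyor's) formula: 2A = Σ (x_i·y_{i+1} − x_{i+1}·y_i), indices taken mod 6.
V_1→V_2: (-11)(5) − (10)(15) = -205
V_2→V_3: (10)(-1.5) − (14)(5) = -85
V_3→V_4: (14)(-8) − (11)(-1.5) = -95.5
V_4→V_5: (11)(-13) − (6.5)(-8) = -91
V_5→V_6: (6.5)(-1) − (-14)(-13) = -188.5
V_6→V_1: (-14)(15) − (-11)(-1) = -221
Σ = -886
Signed area = Σ/2 = -443 (negative ⇒ clockwise traversal).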